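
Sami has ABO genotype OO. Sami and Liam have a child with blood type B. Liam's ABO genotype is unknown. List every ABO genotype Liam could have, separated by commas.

For each candidate genotype of Liam, check whether crossing it with OO can produce every observed child phenotype.
  AA → possible child types {A} ✗
  AB → possible child types {A, B} ✓
  AO → possible child types {O, A} ✗
  BB → possible child types {B} ✓
  BO → possible child types {O, B} ✓
  OO → possible child types {O} ✗

AB, BB, BO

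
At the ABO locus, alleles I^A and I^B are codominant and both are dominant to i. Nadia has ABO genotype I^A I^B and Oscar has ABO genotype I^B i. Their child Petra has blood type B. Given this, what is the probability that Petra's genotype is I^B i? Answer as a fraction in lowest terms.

Cross I^A I^B × I^B i → 1/4 I^A I^B, 1/4 I^A i, 1/4 I^B I^B, 1/4 I^B i.
Type-B genotypes among offspring: I^B I^B (1/4), I^B i (1/4); total 1/2.
P(I^B i | type B) = (1/4) / (1/2) = 1/2.

1/2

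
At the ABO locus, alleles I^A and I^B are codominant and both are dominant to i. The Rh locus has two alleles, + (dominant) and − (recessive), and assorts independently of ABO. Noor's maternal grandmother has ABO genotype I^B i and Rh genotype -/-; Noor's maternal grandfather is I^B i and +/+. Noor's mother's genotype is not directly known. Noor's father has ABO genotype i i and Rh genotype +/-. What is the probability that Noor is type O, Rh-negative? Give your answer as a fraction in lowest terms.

1/8

Noor's mother's ABO genotype from I^B i × I^B i: 1/4 I^B I^B, 1/2 I^B i, 1/4 i i.
Crossing each possibility with the father i i and summing P(type O): 1/4·0 + 1/2·1/2 + 1/4·1 = 1/2.
Similarly for Rh via the mother's Rh distribution: P(Rh-) = 1/4.
Independent loci: 1/2 × 1/4 = 1/8.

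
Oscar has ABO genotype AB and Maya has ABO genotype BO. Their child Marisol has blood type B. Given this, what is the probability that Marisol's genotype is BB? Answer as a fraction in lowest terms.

1/2

Cross AB × BO → 1/4 AB, 1/4 AO, 1/4 BB, 1/4 BO.
Type-B genotypes among offspring: BB (1/4), BO (1/4); total 1/2.
P(BB | type B) = (1/4) / (1/2) = 1/2.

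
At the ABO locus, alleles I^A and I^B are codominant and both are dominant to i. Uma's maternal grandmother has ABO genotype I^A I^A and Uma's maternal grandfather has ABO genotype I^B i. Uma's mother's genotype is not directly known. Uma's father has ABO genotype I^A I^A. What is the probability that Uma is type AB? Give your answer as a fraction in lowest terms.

Uma's mother's ABO genotype from I^A I^A × I^B i: 1/2 I^A I^B, 1/2 I^A i.
Crossing each possibility with the father I^A I^A and summing P(type AB): 1/2·1/2 + 1/2·0 = 1/4.

1/4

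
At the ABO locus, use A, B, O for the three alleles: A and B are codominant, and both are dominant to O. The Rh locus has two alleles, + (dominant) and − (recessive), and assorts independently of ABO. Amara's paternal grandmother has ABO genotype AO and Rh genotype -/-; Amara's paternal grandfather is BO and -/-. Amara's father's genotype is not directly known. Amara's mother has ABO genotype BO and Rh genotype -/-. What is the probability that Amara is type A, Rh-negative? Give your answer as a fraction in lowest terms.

1/8

Amara's father's ABO genotype from AO × BO: 1/4 AB, 1/4 AO, 1/4 BO, 1/4 OO.
Crossing each possibility with the mother BO and summing P(type A): 1/4·1/4 + 1/4·1/4 + 1/4·0 + 1/4·0 = 1/8.
Similarly for Rh via the father's Rh distribution: P(Rh-) = 1.
Independent loci: 1/8 × 1 = 1/8.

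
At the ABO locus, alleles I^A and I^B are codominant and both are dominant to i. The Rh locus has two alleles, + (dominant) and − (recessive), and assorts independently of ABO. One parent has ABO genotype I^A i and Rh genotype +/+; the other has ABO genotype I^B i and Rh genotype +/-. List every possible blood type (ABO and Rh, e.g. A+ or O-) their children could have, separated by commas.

O+, A+, B+, AB+

Gametes from I^A i × I^B i give offspring ABO genotypes I^A I^B, I^A i, I^B i, i i, i.e. phenotypes O, A, B, AB.
Rh cross +/+ × +/- → phenotypes Rh+.
Combining independently: O+, A+, B+, AB+.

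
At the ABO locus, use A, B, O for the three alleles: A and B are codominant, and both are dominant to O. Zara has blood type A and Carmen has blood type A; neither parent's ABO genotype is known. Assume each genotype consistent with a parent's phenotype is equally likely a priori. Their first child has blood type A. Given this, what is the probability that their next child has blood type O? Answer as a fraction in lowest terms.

1/20

Possible genotypes: Zara ∈ {AA, AO}; Carmen ∈ {AA, AO}.
Weight each parental genotype pair by prior × P(type-A child):
  AA × AA: posterior weight 4/15; P(next child type O) = 0.
  AA × AO: posterior weight 4/15; P(next child type O) = 0.
  AO × AA: posterior weight 4/15; P(next child type O) = 0.
  AO × AO: posterior weight 1/5; P(next child type O) = 1/4.
Weighted sum = 1/20.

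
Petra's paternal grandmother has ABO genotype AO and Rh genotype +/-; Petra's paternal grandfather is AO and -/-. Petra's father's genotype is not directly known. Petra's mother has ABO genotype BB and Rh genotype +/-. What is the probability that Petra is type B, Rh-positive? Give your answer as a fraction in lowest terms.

Petra's father's ABO genotype from AO × AO: 1/4 AA, 1/2 AO, 1/4 OO.
Crossing each possibility with the mother BB and summing P(type B): 1/4·0 + 1/2·1/2 + 1/4·1 = 1/2.
Similarly for Rh via the father's Rh distribution: P(Rh+) = 5/8.
Independent loci: 1/2 × 5/8 = 5/16.

5/16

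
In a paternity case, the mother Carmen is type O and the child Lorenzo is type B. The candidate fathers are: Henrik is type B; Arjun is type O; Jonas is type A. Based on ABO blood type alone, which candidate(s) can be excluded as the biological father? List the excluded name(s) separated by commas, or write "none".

Arjun, Jonas

A candidate is excluded only if no genotype consistent with his phenotype could produce a type B child with a type O mother.
Arjun (type O): no genotype consistent with that phenotype can produce a type-B child with a type-O mother.
Jonas (type A): no genotype consistent with that phenotype can produce a type-B child with a type-O mother.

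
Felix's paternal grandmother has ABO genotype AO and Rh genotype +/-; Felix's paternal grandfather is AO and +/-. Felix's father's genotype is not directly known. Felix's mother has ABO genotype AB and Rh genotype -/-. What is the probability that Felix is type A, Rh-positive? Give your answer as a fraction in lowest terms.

Felix's father's ABO genotype from AO × AO: 1/4 AA, 1/2 AO, 1/4 OO.
Crossing each possibility with the mother AB and summing P(type A): 1/4·1/2 + 1/2·1/2 + 1/4·1/2 = 1/2.
Similarly for Rh via the father's Rh distribution: P(Rh+) = 1/2.
Independent loci: 1/2 × 1/2 = 1/4.

1/4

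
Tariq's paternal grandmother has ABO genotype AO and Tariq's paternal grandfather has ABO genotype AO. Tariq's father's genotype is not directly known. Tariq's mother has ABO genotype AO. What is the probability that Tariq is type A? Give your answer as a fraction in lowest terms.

3/4

Tariq's father's ABO genotype from AO × AO: 1/4 AA, 1/2 AO, 1/4 OO.
Crossing each possibility with the mother AO and summing P(type A): 1/4·1 + 1/2·3/4 + 1/4·1/2 = 3/4.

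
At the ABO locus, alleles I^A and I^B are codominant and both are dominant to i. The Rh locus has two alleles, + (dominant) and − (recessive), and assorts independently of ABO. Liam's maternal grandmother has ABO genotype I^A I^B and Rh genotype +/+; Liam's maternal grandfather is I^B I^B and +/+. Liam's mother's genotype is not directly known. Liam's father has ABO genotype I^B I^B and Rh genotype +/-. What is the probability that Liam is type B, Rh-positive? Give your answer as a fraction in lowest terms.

Liam's mother's ABO genotype from I^A I^B × I^B I^B: 1/2 I^A I^B, 1/2 I^B I^B.
Crossing each possibility with the father I^B I^B and summing P(type B): 1/2·1/2 + 1/2·1 = 3/4.
Similarly for Rh via the mother's Rh distribution: P(Rh+) = 1.
Independent loci: 3/4 × 1 = 3/4.

3/4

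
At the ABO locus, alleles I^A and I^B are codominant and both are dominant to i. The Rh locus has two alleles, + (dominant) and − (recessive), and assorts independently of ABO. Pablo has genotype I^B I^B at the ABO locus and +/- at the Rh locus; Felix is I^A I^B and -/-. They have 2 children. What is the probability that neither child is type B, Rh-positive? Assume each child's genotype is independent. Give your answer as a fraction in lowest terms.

ABO cross I^B I^B × I^A I^B → 1/2 B, 1/2 AB.
Rh cross +/- × -/- → 1/2 Rh+, 1/2 Rh-; so P(type B, Rh-positive) = 1/2 × 1/2 = 1/4 per child.
P(not type B, Rh-positive) = 3/4 for one child; (3/4)^2 = 9/16.

9/16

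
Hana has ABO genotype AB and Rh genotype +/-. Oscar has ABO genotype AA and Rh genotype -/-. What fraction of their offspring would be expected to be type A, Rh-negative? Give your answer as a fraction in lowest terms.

ABO cross AB × AA → offspring phenotypes: 1/2 A, 1/2 AB.
Rh cross +/- × -/- → 1/2 Rh+, 1/2 Rh-.
Independent loci: P(type A, Rh-negative) = 1/2 × 1/2 = 1/4.

1/4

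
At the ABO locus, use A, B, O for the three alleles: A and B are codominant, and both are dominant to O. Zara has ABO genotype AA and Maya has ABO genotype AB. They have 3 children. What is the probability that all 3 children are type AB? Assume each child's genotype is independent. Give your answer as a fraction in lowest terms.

1/8

ABO cross AA × AB → 1/2 A, 1/2 AB.
So P(type AB) = 1/2 per child.
All 3 independent: (1/2)^3 = 1/8.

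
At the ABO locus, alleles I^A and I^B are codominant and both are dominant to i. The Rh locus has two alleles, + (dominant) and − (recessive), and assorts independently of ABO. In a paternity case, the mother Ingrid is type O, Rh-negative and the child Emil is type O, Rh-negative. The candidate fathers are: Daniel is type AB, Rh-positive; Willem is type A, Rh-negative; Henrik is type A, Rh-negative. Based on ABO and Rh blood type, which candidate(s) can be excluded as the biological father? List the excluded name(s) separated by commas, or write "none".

A candidate is excluded only if no genotype consistent with his phenotype could produce a type O, Rh-negative child with a type O, Rh-negative mother.
Daniel (type AB, Rh+): no genotype consistent with that phenotype can produce a type-O Rh- child with a type-O mother.

Daniel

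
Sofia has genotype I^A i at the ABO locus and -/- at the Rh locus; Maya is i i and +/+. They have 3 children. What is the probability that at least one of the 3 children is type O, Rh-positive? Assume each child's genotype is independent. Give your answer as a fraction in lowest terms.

ABO cross I^A i × i i → 1/2 O, 1/2 A.
Rh cross -/- × +/+ → 1 Rh+; so P(type O, Rh-positive) = 1/2 × 1 = 1/2 per child.
P(none) = (1/2)^3 = 1/8; P(at least one) = 1 − 1/8 = 7/8.

7/8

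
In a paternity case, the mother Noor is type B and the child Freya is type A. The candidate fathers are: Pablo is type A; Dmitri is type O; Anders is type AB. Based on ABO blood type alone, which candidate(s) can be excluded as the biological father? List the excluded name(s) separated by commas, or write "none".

Dmitri

A candidate is excluded only if no genotype consistent with his phenotype could produce a type A child with a type B mother.
Dmitri (type O): no genotype consistent with that phenotype can produce a type-A child with a type-B mother.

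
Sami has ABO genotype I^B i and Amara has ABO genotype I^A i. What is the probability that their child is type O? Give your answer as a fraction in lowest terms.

ABO cross I^B i × I^A i → offspring phenotypes: 1/4 O, 1/4 A, 1/4 B, 1/4 AB.
So P(type O) = 1/4.

1/4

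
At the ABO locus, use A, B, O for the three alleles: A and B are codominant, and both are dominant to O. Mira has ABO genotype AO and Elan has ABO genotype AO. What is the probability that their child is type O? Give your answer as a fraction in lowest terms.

ABO cross AO × AO → offspring phenotypes: 1/4 O, 3/4 A.
So P(type O) = 1/4.

1/4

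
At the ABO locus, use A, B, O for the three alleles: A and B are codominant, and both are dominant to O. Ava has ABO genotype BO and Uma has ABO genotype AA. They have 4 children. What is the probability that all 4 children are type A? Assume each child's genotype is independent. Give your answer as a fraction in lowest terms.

1/16

ABO cross BO × AA → 1/2 A, 1/2 AB.
So P(type A) = 1/2 per child.
All 4 independent: (1/2)^4 = 1/16.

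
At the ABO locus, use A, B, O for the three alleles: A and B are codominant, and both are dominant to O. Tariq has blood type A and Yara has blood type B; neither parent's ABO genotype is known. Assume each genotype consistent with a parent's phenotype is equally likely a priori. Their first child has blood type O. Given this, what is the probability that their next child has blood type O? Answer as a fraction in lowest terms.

1/4

Possible genotypes: Tariq ∈ {AA, AO}; Yara ∈ {BB, BO}.
Weight each parental genotype pair by prior × P(type-O child):
  AO × BO: posterior weight 1; P(next child type O) = 1/4.
Weighted sum = 1/4.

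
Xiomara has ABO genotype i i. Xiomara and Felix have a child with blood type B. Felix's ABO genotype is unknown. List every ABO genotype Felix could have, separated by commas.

I^A I^B, I^B I^B, I^B i

For each candidate genotype of Felix, check whether crossing it with i i can produce every observed child phenotype.
  I^A I^A → possible child types {A} ✗
  I^A I^B → possible child types {A, B} ✓
  I^A i → possible child types {O, A} ✗
  I^B I^B → possible child types {B} ✓
  I^B i → possible child types {O, B} ✓
  i i → possible child types {O} ✗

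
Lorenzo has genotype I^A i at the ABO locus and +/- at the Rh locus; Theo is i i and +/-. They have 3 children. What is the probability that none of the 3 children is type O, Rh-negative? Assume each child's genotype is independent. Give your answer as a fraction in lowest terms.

343/512

ABO cross I^A i × i i → 1/2 O, 1/2 A.
Rh cross +/- × +/- → 3/4 Rh+, 1/4 Rh-; so P(type O, Rh-negative) = 1/2 × 1/4 = 1/8 per child.
P(not type O, Rh-negative) = 7/8 for one child; (7/8)^3 = 343/512.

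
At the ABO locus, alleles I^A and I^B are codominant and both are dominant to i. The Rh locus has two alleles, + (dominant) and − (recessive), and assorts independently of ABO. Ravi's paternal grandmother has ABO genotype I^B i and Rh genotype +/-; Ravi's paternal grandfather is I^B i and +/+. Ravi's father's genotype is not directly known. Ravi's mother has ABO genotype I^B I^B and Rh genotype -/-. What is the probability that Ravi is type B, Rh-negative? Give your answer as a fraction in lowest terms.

1/4

Ravi's father's ABO genotype from I^B i × I^B i: 1/4 I^B I^B, 1/2 I^B i, 1/4 i i.
Crossing each possibility with the mother I^B I^B and summing P(type B): 1/4·1 + 1/2·1 + 1/4·1 = 1.
Similarly for Rh via the father's Rh distribution: P(Rh-) = 1/4.
Independent loci: 1 × 1/4 = 1/4.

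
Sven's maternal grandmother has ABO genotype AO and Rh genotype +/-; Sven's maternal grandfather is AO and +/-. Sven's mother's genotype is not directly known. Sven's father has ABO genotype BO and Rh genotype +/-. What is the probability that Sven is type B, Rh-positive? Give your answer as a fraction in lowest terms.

3/16

Sven's mother's ABO genotype from AO × AO: 1/4 AA, 1/2 AO, 1/4 OO.
Crossing each possibility with the father BO and summing P(type B): 1/4·0 + 1/2·1/4 + 1/4·1/2 = 1/4.
Similarly for Rh via the mother's Rh distribution: P(Rh+) = 3/4.
Independent loci: 1/4 × 3/4 = 3/16.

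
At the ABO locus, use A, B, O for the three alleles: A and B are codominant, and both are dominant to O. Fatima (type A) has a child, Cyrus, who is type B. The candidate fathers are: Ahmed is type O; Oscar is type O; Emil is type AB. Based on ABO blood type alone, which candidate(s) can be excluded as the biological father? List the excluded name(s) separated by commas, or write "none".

A candidate is excluded only if no genotype consistent with his phenotype could produce a type B child with a type A mother.
Ahmed (type O): no genotype consistent with that phenotype can produce a type-B child with a type-A mother.
Oscar (type O): no genotype consistent with that phenotype can produce a type-B child with a type-A mother.

Ahmed, Oscar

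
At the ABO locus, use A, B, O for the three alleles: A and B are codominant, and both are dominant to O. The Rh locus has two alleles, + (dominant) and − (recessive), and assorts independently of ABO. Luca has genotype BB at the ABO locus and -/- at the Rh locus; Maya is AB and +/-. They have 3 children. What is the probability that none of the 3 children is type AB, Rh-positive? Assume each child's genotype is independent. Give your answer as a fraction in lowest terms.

27/64

ABO cross BB × AB → 1/2 B, 1/2 AB.
Rh cross -/- × +/- → 1/2 Rh+, 1/2 Rh-; so P(type AB, Rh-positive) = 1/2 × 1/2 = 1/4 per child.
P(not type AB, Rh-positive) = 3/4 for one child; (3/4)^3 = 27/64.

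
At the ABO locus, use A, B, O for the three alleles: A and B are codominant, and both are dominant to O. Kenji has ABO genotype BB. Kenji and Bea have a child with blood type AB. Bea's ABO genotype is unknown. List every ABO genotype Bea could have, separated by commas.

AA, AB, AO

For each candidate genotype of Bea, check whether crossing it with BB can produce every observed child phenotype.
  AA → possible child types {AB} ✓
  AB → possible child types {B, AB} ✓
  AO → possible child types {B, AB} ✓
  BB → possible child types {B} ✗
  BO → possible child types {B} ✗
  OO → possible child types {B} ✗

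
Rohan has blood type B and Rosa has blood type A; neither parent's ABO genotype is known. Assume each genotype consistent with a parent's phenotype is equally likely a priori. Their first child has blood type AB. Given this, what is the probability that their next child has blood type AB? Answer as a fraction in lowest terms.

Possible genotypes: Rohan ∈ {BB, BO}; Rosa ∈ {AA, AO}.
Weight each parental genotype pair by prior × P(type-AB child):
  BB × AA: posterior weight 4/9; P(next child type AB) = 1.
  BB × AO: posterior weight 2/9; P(next child type AB) = 1/2.
  BO × AA: posterior weight 2/9; P(next child type AB) = 1/2.
  BO × AO: posterior weight 1/9; P(next child type AB) = 1/4.
Weighted sum = 25/36.

25/36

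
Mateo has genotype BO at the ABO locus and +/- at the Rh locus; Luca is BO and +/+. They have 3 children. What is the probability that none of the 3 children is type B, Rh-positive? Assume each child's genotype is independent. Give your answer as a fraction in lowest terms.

1/64

ABO cross BO × BO → 1/4 O, 3/4 B.
Rh cross +/- × +/+ → 1 Rh+; so P(type B, Rh-positive) = 3/4 × 1 = 3/4 per child.
P(not type B, Rh-positive) = 1/4 for one child; (1/4)^3 = 1/64.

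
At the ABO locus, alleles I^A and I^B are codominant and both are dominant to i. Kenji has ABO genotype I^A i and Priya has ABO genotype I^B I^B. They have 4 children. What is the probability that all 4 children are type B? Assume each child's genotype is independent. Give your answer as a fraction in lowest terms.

ABO cross I^A i × I^B I^B → 1/2 B, 1/2 AB.
So P(type B) = 1/2 per child.
All 4 independent: (1/2)^4 = 1/16.

1/16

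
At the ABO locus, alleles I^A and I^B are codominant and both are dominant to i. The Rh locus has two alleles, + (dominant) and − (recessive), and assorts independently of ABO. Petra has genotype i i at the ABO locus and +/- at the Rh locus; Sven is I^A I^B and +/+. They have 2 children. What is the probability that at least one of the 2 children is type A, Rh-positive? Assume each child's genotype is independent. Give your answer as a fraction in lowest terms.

3/4

ABO cross i i × I^A I^B → 1/2 A, 1/2 B.
Rh cross +/- × +/+ → 1 Rh+; so P(type A, Rh-positive) = 1/2 × 1 = 1/2 per child.
P(none) = (1/2)^2 = 1/4; P(at least one) = 1 − 1/4 = 3/4.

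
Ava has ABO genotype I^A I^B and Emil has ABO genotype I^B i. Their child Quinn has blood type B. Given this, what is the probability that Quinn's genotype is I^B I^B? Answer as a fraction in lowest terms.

1/2

Cross I^A I^B × I^B i → 1/4 I^A I^B, 1/4 I^A i, 1/4 I^B I^B, 1/4 I^B i.
Type-B genotypes among offspring: I^B I^B (1/4), I^B i (1/4); total 1/2.
P(I^B I^B | type B) = (1/4) / (1/2) = 1/2.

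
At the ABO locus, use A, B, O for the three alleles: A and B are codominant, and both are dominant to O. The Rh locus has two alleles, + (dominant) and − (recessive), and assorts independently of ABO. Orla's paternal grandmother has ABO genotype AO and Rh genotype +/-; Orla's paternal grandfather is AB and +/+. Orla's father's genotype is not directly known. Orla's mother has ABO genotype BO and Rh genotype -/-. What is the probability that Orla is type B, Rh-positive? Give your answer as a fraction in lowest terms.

Orla's father's ABO genotype from AO × AB: 1/4 AA, 1/4 AB, 1/4 AO, 1/4 BO.
Crossing each possibility with the mother BO and summing P(type B): 1/4·0 + 1/4·1/2 + 1/4·1/4 + 1/4·3/4 = 3/8.
Similarly for Rh via the father's Rh distribution: P(Rh+) = 3/4.
Independent loci: 3/8 × 3/4 = 9/32.

9/32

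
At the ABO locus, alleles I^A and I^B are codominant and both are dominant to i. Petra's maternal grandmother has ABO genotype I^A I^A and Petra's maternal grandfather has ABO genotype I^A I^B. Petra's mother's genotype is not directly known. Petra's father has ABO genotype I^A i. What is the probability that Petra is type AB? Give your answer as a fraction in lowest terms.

1/8

Petra's mother's ABO genotype from I^A I^A × I^A I^B: 1/2 I^A I^A, 1/2 I^A I^B.
Crossing each possibility with the father I^A i and summing P(type AB): 1/2·0 + 1/2·1/4 = 1/8.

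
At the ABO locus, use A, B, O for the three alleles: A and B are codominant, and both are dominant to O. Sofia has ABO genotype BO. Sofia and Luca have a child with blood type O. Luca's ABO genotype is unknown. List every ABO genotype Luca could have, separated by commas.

AO, BO, OO

For each candidate genotype of Luca, check whether crossing it with BO can produce every observed child phenotype.
  AA → possible child types {A, AB} ✗
  AB → possible child types {A, B, AB} ✗
  AO → possible child types {O, A, B, AB} ✓
  BB → possible child types {B} ✗
  BO → possible child types {O, B} ✓
  OO → possible child types {O, B} ✓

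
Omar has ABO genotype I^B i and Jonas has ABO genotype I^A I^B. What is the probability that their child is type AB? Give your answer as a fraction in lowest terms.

ABO cross I^B i × I^A I^B → offspring phenotypes: 1/4 A, 1/2 B, 1/4 AB.
So P(type AB) = 1/4.

1/4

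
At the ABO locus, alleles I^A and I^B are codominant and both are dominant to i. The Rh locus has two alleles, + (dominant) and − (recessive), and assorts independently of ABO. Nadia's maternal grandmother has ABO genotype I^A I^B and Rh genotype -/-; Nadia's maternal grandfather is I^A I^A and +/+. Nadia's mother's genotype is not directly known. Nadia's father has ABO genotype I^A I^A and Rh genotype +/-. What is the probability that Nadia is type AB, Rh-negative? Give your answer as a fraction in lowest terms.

1/16

Nadia's mother's ABO genotype from I^A I^B × I^A I^A: 1/2 I^A I^A, 1/2 I^A I^B.
Crossing each possibility with the father I^A I^A and summing P(type AB): 1/2·0 + 1/2·1/2 = 1/4.
Similarly for Rh via the mother's Rh distribution: P(Rh-) = 1/4.
Independent loci: 1/4 × 1/4 = 1/16.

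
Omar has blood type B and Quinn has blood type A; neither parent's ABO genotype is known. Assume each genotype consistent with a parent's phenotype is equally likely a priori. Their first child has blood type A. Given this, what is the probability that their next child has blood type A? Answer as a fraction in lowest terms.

Possible genotypes: Omar ∈ {I^B I^B, I^B i}; Quinn ∈ {I^A I^A, I^A i}.
Weight each parental genotype pair by prior × P(type-A child):
  I^B i × I^A I^A: posterior weight 2/3; P(next child type A) = 1/2.
  I^B i × I^A i: posterior weight 1/3; P(next child type A) = 1/4.
Weighted sum = 5/12.

5/12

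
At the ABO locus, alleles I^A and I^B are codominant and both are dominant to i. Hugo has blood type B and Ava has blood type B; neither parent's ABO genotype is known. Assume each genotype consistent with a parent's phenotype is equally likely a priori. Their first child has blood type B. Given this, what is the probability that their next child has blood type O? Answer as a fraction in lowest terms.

1/20

Possible genotypes: Hugo ∈ {I^B I^B, I^B i}; Ava ∈ {I^B I^B, I^B i}.
Weight each parental genotype pair by prior × P(type-B child):
  I^B I^B × I^B I^B: posterior weight 4/15; P(next child type O) = 0.
  I^B I^B × I^B i: posterior weight 4/15; P(next child type O) = 0.
  I^B i × I^B I^B: posterior weight 4/15; P(next child type O) = 0.
  I^B i × I^B i: posterior weight 1/5; P(next child type O) = 1/4.
Weighted sum = 1/20.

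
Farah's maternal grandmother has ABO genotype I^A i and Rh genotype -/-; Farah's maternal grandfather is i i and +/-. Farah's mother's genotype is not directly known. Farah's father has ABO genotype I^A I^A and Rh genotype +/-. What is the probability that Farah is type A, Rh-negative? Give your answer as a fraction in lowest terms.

Farah's mother's ABO genotype from I^A i × i i: 1/2 I^A i, 1/2 i i.
Crossing each possibility with the father I^A I^A and summing P(type A): 1/2·1 + 1/2·1 = 1.
Similarly for Rh via the mother's Rh distribution: P(Rh-) = 3/8.
Independent loci: 1 × 3/8 = 3/8.

3/8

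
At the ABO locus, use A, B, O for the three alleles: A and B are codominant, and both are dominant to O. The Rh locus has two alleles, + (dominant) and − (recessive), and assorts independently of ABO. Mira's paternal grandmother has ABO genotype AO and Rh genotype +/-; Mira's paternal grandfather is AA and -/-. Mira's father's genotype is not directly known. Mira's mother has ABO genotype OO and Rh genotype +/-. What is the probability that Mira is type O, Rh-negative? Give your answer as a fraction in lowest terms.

Mira's father's ABO genotype from AO × AA: 1/2 AA, 1/2 AO.
Crossing each possibility with the mother OO and summing P(type O): 1/2·0 + 1/2·1/2 = 1/4.
Similarly for Rh via the father's Rh distribution: P(Rh-) = 3/8.
Independent loci: 1/4 × 3/8 = 3/32.

3/32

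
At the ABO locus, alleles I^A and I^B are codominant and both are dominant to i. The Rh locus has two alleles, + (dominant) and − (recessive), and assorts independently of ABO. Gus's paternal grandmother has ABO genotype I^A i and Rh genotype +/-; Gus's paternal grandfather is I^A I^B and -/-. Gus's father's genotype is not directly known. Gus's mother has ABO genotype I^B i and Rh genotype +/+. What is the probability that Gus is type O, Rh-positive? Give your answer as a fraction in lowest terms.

Gus's father's ABO genotype from I^A i × I^A I^B: 1/4 I^A I^A, 1/4 I^A I^B, 1/4 I^A i, 1/4 I^B i.
Crossing each possibility with the mother I^B i and summing P(type O): 1/4·0 + 1/4·0 + 1/4·1/4 + 1/4·1/4 = 1/8.
Similarly for Rh via the father's Rh distribution: P(Rh+) = 1.
Independent loci: 1/8 × 1 = 1/8.

1/8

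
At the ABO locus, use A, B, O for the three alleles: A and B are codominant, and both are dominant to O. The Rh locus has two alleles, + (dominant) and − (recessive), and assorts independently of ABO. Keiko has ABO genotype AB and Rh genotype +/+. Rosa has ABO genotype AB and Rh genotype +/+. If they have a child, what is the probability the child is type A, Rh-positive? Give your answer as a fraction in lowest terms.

ABO cross AB × AB → offspring phenotypes: 1/4 A, 1/4 B, 1/2 AB.
Rh cross +/+ × +/+ → 1 Rh+.
Independent loci: P(type A, Rh-positive) = 1/4 × 1 = 1/4.

1/4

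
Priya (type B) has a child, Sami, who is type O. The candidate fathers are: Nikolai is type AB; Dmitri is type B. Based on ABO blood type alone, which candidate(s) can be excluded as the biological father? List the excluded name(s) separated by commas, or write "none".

Nikolai

A candidate is excluded only if no genotype consistent with his phenotype could produce a type O child with a type B mother.
Nikolai (type AB): no genotype consistent with that phenotype can produce a type-O child with a type-B mother.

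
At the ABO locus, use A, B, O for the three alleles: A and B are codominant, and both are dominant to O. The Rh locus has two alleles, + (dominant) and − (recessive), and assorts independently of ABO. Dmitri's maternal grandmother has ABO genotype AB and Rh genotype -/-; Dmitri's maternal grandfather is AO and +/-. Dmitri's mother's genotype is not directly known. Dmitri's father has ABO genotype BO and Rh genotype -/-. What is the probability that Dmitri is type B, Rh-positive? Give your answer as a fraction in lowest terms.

Dmitri's mother's ABO genotype from AB × AO: 1/4 AA, 1/4 AB, 1/4 AO, 1/4 BO.
Crossing each possibility with the father BO and summing P(type B): 1/4·0 + 1/4·1/2 + 1/4·1/4 + 1/4·3/4 = 3/8.
Similarly for Rh via the mother's Rh distribution: P(Rh+) = 1/4.
Independent loci: 3/8 × 1/4 = 3/32.

3/32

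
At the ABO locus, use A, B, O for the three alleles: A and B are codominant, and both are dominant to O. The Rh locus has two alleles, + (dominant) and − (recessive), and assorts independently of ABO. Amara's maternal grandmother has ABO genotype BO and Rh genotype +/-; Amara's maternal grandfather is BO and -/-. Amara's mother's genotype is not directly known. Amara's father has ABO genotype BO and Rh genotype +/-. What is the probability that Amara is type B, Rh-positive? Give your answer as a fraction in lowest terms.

Amara's mother's ABO genotype from BO × BO: 1/4 BB, 1/2 BO, 1/4 OO.
Crossing each possibility with the father BO and summing P(type B): 1/4·1 + 1/2·3/4 + 1/4·1/2 = 3/4.
Similarly for Rh via the mother's Rh distribution: P(Rh+) = 5/8.
Independent loci: 3/4 × 5/8 = 15/32.

15/32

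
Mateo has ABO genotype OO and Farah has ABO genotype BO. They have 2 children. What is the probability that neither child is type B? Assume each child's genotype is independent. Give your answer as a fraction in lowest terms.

ABO cross OO × BO → 1/2 O, 1/2 B.
So P(type B) = 1/2 per child.
P(not type B) = 1/2 for one child; (1/2)^2 = 1/4.

1/4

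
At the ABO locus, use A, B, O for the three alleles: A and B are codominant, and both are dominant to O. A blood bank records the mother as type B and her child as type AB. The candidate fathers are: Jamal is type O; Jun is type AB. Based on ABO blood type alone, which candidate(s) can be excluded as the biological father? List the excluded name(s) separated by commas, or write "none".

Jamal

A candidate is excluded only if no genotype consistent with his phenotype could produce a type AB child with a type B mother.
Jamal (type O): no genotype consistent with that phenotype can produce a type-AB child with a type-B mother.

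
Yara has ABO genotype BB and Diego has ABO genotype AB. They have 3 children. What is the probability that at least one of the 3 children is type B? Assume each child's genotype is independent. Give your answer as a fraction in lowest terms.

7/8

ABO cross BB × AB → 1/2 B, 1/2 AB.
So P(type B) = 1/2 per child.
P(none) = (1/2)^3 = 1/8; P(at least one) = 1 − 1/8 = 7/8.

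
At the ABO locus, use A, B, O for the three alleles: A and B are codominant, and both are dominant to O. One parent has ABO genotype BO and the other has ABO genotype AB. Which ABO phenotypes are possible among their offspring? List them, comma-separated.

Gametes from BO × AB give offspring ABO genotypes AB, AO, BB, BO, i.e. phenotypes A, B, AB.

A, B, AB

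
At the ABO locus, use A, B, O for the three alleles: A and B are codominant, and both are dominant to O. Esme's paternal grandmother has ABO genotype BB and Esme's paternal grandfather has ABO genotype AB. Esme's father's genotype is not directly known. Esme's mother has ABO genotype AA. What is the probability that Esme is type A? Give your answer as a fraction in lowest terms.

1/4

Esme's father's ABO genotype from BB × AB: 1/2 AB, 1/2 BB.
Crossing each possibility with the mother AA and summing P(type A): 1/2·1/2 + 1/2·0 = 1/4.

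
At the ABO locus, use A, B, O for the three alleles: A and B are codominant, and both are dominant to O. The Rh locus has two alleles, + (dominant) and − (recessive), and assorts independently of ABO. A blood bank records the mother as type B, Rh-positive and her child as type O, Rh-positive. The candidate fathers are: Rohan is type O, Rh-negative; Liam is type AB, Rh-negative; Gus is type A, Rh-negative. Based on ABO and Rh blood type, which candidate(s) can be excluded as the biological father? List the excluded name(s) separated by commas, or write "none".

A candidate is excluded only if no genotype consistent with his phenotype could produce a type O, Rh-positive child with a type B, Rh-positive mother.
Liam (type AB, Rh-): no genotype consistent with that phenotype can produce a type-O Rh+ child with a type-B mother.

Liam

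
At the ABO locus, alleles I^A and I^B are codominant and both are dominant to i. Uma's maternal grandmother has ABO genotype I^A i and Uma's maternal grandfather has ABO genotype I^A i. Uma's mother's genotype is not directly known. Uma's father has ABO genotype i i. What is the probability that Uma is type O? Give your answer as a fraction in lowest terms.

1/2

Uma's mother's ABO genotype from I^A i × I^A i: 1/4 I^A I^A, 1/2 I^A i, 1/4 i i.
Crossing each possibility with the father i i and summing P(type O): 1/4·0 + 1/2·1/2 + 1/4·1 = 1/2.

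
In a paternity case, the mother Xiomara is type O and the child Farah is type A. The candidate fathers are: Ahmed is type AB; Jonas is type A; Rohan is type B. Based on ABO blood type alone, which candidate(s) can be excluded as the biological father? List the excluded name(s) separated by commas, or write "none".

Rohan

A candidate is excluded only if no genotype consistent with his phenotype could produce a type A child with a type O mother.
Rohan (type B): no genotype consistent with that phenotype can produce a type-A child with a type-O mother.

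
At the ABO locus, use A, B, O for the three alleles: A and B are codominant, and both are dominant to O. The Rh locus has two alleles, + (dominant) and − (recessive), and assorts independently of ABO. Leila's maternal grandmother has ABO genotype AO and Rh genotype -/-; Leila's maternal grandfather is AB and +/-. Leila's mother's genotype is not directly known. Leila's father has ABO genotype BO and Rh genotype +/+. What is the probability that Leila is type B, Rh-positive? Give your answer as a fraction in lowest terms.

3/8

Leila's mother's ABO genotype from AO × AB: 1/4 AA, 1/4 AB, 1/4 AO, 1/4 BO.
Crossing each possibility with the father BO and summing P(type B): 1/4·0 + 1/4·1/2 + 1/4·1/4 + 1/4·3/4 = 3/8.
Similarly for Rh via the mother's Rh distribution: P(Rh+) = 1.
Independent loci: 3/8 × 1 = 3/8.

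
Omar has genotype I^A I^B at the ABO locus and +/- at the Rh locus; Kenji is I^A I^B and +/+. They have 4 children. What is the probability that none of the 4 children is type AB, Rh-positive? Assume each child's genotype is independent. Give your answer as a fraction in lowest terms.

ABO cross I^A I^B × I^A I^B → 1/4 A, 1/4 B, 1/2 AB.
Rh cross +/- × +/+ → 1 Rh+; so P(type AB, Rh-positive) = 1/2 × 1 = 1/2 per child.
P(not type AB, Rh-positive) = 1/2 for one child; (1/2)^4 = 1/16.

1/16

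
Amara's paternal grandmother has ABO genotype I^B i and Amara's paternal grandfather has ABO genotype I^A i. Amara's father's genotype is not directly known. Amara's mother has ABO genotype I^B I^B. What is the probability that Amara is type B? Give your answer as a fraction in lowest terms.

Amara's father's ABO genotype from I^B i × I^A i: 1/4 I^A I^B, 1/4 I^A i, 1/4 I^B i, 1/4 i i.
Crossing each possibility with the mother I^B I^B and summing P(type B): 1/4·1/2 + 1/4·1/2 + 1/4·1 + 1/4·1 = 3/4.

3/4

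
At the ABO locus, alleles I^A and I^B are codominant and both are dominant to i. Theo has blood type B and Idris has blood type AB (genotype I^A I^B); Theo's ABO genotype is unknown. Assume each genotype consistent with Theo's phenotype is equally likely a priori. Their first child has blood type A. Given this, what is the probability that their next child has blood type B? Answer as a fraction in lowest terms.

Possible genotypes: Theo ∈ {I^B I^B, I^B i}; Idris ∈ {I^A I^B}.
Weight each parental genotype pair by prior × P(type-A child):
  I^B i × I^A I^B: posterior weight 1; P(next child type B) = 1/2.
Weighted sum = 1/2.

1/2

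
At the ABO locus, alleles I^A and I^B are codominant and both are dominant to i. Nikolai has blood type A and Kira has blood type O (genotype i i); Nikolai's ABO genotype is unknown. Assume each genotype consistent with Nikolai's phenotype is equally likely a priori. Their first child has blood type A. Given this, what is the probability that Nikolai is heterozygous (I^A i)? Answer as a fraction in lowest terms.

Possible genotypes: Nikolai ∈ {I^A I^A, I^A i}; Kira ∈ {i i}.
Weight each parental genotype pair by prior × P(type-A child):
  I^A I^A × i i: posterior weight 2/3.
  I^A i × i i: posterior weight 1/3.
Sum the posterior weight over pairs where Nikolai is I^A i: 1/3.

1/3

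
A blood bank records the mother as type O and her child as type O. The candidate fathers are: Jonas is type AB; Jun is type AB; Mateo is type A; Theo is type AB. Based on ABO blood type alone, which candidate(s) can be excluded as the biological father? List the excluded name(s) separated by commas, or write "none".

A candidate is excluded only if no genotype consistent with his phenotype could produce a type O child with a type O mother.
Jonas (type AB): no genotype consistent with that phenotype can produce a type-O child with a type-O mother.
Jun (type AB): no genotype consistent with that phenotype can produce a type-O child with a type-O mother.
Theo (type AB): no genotype consistent with that phenotype can produce a type-O child with a type-O mother.

Jonas, Jun, Theo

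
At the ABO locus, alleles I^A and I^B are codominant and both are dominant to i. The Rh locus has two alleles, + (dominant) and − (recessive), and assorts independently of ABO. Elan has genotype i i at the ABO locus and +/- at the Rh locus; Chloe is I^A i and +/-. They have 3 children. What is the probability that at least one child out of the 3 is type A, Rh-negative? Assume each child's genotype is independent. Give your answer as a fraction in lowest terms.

169/512

ABO cross i i × I^A i → 1/2 O, 1/2 A.
Rh cross +/- × +/- → 3/4 Rh+, 1/4 Rh-; so P(type A, Rh-negative) = 1/2 × 1/4 = 1/8 per child.
P(none) = (7/8)^3 = 343/512; P(at least one) = 1 − 343/512 = 169/512.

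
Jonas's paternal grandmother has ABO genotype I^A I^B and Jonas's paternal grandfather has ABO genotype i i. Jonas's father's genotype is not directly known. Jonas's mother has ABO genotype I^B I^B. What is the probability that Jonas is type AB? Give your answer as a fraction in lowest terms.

Jonas's father's ABO genotype from I^A I^B × i i: 1/2 I^A i, 1/2 I^B i.
Crossing each possibility with the mother I^B I^B and summing P(type AB): 1/2·1/2 + 1/2·0 = 1/4.

1/4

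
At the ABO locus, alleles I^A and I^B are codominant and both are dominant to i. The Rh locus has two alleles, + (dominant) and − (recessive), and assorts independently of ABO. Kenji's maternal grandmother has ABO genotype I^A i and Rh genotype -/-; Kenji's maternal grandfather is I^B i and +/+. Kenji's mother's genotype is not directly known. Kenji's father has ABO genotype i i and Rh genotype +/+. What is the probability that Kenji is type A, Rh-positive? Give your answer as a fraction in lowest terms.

1/4

Kenji's mother's ABO genotype from I^A i × I^B i: 1/4 I^A I^B, 1/4 I^A i, 1/4 I^B i, 1/4 i i.
Crossing each possibility with the father i i and summing P(type A): 1/4·1/2 + 1/4·1/2 + 1/4·0 + 1/4·0 = 1/4.
Similarly for Rh via the mother's Rh distribution: P(Rh+) = 1.
Independent loci: 1/4 × 1 = 1/4.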